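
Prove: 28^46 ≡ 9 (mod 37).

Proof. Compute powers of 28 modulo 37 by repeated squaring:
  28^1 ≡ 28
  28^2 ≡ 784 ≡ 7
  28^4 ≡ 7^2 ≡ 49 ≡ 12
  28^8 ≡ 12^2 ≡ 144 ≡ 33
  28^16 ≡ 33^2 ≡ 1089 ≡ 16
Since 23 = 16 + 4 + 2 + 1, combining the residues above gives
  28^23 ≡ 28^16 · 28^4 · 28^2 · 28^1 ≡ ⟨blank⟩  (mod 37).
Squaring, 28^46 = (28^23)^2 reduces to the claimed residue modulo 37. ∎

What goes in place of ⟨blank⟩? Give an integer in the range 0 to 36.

Multiply the listed residues: 16 · 12 · 7 · 28 = 192 → 1344 → 37632.
Reducing modulo 37: 37632 = 1017·37 + 3, so 28^23 ≡ 3.

3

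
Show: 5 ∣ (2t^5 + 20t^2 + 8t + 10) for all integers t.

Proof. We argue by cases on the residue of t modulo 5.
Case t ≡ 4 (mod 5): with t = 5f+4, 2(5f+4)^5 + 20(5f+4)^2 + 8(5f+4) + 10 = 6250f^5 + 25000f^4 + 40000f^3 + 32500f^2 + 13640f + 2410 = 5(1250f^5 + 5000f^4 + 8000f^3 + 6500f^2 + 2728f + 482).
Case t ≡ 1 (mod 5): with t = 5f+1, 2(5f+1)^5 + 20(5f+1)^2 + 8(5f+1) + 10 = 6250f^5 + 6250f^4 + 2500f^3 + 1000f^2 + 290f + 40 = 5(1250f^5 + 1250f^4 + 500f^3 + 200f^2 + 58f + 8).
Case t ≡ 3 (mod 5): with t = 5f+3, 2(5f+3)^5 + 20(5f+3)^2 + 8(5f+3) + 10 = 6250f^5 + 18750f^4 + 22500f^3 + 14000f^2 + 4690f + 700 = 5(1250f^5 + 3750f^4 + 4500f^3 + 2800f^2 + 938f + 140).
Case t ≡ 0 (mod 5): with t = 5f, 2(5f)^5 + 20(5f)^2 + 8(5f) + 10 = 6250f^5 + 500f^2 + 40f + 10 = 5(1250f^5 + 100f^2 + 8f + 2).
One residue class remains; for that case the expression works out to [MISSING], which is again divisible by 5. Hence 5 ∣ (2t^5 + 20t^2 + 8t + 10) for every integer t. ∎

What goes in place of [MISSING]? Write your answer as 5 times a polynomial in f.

5(1250f^5 + 2500f^4 + 2000f^3 + 900f^2 + 248f + 34)

The residues treated are {4, 1, 3, 0}, so the missing case is t ≡ 2 (mod 5); write t = 5f+2.
Then 2(5f+2)^5 + 20(5f+2)^2 + 8(5f+2) + 10 = 6250f^5 + 12500f^4 + 10000f^3 + 4500f^2 + 1240f + 170 = 5(1250f^5 + 2500f^4 + 2000f^3 + 900f^2 + 248f + 34).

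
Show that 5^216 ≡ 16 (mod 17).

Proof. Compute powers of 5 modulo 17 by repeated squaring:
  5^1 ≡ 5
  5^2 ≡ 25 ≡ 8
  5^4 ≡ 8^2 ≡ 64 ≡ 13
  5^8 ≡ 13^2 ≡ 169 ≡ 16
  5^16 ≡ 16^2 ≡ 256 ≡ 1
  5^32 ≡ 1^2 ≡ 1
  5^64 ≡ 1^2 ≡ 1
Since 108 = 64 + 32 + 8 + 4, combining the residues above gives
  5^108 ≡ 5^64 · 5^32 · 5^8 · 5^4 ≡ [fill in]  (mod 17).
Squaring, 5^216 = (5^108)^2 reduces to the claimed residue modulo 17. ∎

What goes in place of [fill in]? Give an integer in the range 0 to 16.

5^64 · 5^32 · 5^8 · 5^4 ≡ 1 · 1 · 16 · 13 = 208.
208 mod 17 = 4, so 5^108 ≡ 4 (mod 17).

4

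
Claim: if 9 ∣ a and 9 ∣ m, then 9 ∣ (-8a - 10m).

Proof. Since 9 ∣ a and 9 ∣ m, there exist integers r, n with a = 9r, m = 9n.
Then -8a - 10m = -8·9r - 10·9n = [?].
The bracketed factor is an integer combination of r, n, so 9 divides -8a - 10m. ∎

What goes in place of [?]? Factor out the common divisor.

Each term has a factor of 9: -8·9r - 10·9n = 9·(-10n - 8r).
Since -10n - 8r is an integer, 9 ∣ (-8a - 10m).

9(-10n - 8r)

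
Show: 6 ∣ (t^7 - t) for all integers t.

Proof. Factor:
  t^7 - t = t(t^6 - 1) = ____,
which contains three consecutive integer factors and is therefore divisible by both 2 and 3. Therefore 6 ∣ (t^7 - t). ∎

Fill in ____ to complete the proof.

(t - 1)t(t + 1)(t^4 + t^2 + 1)

t^6 - 1 = (t^2 - 1)(t^4 + t^2 + 1), and t^2 - 1 = (t-1)(t+1).
So t(t^6 - 1) = (t - 1)t(t + 1)(t^4 + t^2 + 1).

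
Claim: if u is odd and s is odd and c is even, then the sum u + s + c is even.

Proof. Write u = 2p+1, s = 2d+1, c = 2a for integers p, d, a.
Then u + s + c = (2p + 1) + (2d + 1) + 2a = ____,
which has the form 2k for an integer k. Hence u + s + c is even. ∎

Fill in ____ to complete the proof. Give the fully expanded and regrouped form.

2(a + d + p + 1)

(2p + 1) + (2d + 1) + 2a = 2a + 2d + 2p + 2
= 2(a + d + p + 1).
Since a + d + p + 1 is an integer, the sum is of the form 2k for an integer k.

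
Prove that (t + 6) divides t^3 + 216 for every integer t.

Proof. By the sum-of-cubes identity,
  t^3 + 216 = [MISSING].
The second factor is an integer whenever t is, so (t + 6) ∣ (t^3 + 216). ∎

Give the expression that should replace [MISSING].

Polynomial division of t^3 + 216 by t + 6 leaves remainder 0 and quotient t^2 - 6t + 36.
Hence t^3 + 216 = (t + 6)(t^2 - 6t + 36).

(t + 6)(t^2 - 6t + 36)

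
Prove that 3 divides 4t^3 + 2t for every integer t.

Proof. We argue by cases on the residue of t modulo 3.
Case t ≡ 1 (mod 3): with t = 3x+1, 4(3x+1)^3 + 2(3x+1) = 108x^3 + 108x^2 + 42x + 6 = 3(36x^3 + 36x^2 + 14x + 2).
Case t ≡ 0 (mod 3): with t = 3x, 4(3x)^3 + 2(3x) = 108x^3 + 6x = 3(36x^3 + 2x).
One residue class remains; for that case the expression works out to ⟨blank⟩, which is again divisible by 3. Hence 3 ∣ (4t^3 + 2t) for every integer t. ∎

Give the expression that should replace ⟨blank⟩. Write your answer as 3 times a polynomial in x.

Only t ≡ 2 (mod 3) is unaccounted for. Put t = 3x+2:
4(3x+2)^3 + 2(3x+2) expands to 108x^3 + 216x^2 + 150x + 36,
and factoring out 3 leaves 3(36x^3 + 72x^2 + 50x + 12).

3(36x^3 + 72x^2 + 50x + 12)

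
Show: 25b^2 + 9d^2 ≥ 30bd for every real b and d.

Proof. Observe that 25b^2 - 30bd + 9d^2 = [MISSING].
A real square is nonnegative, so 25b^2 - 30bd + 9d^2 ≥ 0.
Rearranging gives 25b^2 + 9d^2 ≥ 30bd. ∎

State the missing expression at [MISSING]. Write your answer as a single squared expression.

The leading and trailing coefficients are 5^2 and 3^2, and 30 = 2·5·3, so the trinomial is (5b - 3d)^2.
Hence 25b^2 - 30bd + 9d^2 ≥ 0.

(5b - 3d)^2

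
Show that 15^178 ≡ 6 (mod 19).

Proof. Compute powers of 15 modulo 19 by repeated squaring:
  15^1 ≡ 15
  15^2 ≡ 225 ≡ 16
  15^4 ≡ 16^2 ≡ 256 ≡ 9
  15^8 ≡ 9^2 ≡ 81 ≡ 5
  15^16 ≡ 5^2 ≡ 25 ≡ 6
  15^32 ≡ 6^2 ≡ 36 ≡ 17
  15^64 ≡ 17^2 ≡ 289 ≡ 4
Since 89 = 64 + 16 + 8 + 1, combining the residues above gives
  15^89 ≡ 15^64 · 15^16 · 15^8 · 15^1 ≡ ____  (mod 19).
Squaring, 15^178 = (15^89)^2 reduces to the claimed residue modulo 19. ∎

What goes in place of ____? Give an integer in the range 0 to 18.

14

15^64 · 15^16 · 15^8 · 15^1 ≡ 4 · 6 · 5 · 15 = 1800.
1800 mod 19 = 14, so 15^89 ≡ 14 (mod 19).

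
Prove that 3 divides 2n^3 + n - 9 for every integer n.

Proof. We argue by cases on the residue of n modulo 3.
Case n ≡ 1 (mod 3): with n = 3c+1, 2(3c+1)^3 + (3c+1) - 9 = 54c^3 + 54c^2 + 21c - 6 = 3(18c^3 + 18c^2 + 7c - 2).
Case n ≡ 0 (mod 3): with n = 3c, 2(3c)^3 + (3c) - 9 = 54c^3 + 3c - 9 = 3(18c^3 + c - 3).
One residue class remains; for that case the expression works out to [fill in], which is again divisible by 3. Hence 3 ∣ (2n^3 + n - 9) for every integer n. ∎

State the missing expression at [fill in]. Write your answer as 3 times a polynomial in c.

3(18c^3 + 36c^2 + 25c + 3)

The residues treated are {1, 0}, so the missing case is n ≡ 2 (mod 3); write n = 3c+2.
Then 2(3c+2)^3 + (3c+2) - 9 = 54c^3 + 108c^2 + 75c + 9 = 3(18c^3 + 36c^2 + 25c + 3).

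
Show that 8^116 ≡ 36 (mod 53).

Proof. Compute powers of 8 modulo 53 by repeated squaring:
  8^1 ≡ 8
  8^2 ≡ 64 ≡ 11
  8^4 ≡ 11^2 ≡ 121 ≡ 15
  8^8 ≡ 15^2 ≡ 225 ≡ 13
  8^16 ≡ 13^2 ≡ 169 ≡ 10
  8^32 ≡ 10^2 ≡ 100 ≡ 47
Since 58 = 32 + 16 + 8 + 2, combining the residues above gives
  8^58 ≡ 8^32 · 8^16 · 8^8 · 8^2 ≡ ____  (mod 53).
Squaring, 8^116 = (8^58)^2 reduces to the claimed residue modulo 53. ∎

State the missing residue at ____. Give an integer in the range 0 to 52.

6

8^32 · 8^16 · 8^8 · 8^2 ≡ 47 · 10 · 13 · 11 = 67210.
67210 mod 53 = 6, so 8^58 ≡ 6 (mod 53).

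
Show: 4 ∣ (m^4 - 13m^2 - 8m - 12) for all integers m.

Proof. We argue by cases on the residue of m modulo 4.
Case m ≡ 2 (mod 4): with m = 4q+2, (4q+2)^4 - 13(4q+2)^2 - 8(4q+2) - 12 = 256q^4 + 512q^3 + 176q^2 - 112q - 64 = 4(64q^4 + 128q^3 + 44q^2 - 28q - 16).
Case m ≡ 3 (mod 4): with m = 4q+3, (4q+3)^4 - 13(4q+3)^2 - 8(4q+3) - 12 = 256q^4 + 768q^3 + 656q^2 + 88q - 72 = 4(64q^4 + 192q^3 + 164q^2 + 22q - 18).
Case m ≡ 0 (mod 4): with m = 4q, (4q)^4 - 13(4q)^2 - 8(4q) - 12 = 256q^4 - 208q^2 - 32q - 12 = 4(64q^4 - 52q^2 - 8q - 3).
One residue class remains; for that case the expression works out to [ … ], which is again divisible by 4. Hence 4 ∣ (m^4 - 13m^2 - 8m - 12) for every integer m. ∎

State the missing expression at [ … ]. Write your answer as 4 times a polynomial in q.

4(64q^4 + 64q^3 - 28q^2 - 30q - 8)

The residues treated are {2, 3, 0}, so the missing case is m ≡ 1 (mod 4); write m = 4q+1.
Then (4q+1)^4 - 13(4q+1)^2 - 8(4q+1) - 12 = 256q^4 + 256q^3 - 112q^2 - 120q - 32 = 4(64q^4 + 64q^3 - 28q^2 - 30q - 8).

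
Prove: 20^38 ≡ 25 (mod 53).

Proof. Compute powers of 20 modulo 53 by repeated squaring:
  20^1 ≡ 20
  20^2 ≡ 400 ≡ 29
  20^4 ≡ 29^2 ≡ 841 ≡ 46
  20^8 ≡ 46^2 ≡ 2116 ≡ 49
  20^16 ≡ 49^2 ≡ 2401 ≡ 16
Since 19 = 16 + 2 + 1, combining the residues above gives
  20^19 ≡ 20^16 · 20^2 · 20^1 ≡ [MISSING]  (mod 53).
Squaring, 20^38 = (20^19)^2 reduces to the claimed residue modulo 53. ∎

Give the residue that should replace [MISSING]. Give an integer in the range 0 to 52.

5

Multiply the listed residues: 16 · 29 · 20 = 464 → 9280.
Reducing modulo 53: 9280 = 175·53 + 5, so 20^19 ≡ 5.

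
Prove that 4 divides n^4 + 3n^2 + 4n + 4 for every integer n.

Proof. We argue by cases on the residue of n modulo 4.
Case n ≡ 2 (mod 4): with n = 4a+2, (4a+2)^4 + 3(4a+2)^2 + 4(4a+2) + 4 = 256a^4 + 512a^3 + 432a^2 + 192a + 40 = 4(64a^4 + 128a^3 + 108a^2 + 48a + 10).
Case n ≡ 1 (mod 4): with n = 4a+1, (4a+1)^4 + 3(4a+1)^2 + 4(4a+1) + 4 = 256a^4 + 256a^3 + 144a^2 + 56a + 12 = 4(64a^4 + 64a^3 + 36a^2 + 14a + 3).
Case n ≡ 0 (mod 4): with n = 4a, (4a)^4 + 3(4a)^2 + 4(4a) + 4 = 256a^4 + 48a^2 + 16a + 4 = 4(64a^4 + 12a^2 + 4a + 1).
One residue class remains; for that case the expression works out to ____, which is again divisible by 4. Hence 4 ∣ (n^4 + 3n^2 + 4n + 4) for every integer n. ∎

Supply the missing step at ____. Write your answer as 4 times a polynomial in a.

4(64a^4 + 192a^3 + 228a^2 + 130a + 31)

Only n ≡ 3 (mod 4) is unaccounted for. Put n = 4a+3:
(4a+3)^4 + 3(4a+3)^2 + 4(4a+3) + 4 expands to 256a^4 + 768a^3 + 912a^2 + 520a + 124,
and factoring out 4 leaves 4(64a^4 + 192a^3 + 228a^2 + 130a + 31).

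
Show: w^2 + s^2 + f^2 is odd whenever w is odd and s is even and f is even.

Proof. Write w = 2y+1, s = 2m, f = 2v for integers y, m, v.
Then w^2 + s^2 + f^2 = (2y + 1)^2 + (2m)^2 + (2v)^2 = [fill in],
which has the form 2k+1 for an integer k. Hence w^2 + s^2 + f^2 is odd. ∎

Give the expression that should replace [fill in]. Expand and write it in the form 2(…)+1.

Expanding: (2y + 1)^2 + (2m)^2 + (2v)^2 = 4m^2 + 4v^2 + 4y^2 + 4y + 1.
Every term except the constant is even, so this is 2(2m^2 + 2v^2 + 2y^2 + 2y) + 1,
and 2m^2 + 2v^2 + 2y^2 + 2y ∈ ℤ gives the required form.

2(2m^2 + 2v^2 + 2y^2 + 2y) + 1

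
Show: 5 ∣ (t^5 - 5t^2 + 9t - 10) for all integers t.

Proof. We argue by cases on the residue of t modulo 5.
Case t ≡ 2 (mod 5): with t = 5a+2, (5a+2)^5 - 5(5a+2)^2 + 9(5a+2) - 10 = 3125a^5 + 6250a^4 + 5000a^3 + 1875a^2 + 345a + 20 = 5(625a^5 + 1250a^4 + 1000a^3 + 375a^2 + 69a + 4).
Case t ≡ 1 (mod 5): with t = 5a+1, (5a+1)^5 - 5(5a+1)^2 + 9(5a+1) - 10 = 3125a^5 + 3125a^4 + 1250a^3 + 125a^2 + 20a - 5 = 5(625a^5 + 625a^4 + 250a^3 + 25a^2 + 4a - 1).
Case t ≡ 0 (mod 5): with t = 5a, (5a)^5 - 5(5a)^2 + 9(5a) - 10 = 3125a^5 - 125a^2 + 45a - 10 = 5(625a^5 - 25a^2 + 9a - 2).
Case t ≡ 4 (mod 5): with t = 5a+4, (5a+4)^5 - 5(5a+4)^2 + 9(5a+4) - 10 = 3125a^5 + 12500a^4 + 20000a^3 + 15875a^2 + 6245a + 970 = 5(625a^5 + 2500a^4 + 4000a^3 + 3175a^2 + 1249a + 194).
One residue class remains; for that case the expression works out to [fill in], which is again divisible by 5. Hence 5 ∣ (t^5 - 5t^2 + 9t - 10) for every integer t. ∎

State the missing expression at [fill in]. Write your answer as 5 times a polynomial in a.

5(625a^5 + 1875a^4 + 2250a^3 + 1325a^2 + 384a + 43)

The residues treated are {2, 1, 0, 4}, so the missing case is t ≡ 3 (mod 5); write t = 5a+3.
Then (5a+3)^5 - 5(5a+3)^2 + 9(5a+3) - 10 = 3125a^5 + 9375a^4 + 11250a^3 + 6625a^2 + 1920a + 215 = 5(625a^5 + 1875a^4 + 2250a^3 + 1325a^2 + 384a + 43).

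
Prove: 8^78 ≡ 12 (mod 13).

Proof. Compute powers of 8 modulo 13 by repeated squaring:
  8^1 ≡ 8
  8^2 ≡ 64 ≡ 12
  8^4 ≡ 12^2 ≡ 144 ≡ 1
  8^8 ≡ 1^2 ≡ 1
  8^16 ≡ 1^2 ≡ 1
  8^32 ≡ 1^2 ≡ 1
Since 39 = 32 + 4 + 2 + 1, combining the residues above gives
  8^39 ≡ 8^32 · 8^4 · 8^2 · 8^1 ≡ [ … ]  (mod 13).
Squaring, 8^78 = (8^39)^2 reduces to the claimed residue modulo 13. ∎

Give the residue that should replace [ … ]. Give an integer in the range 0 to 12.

8^32 · 8^4 · 8^2 · 8^1 ≡ 1 · 1 · 12 · 8 = 96.
96 mod 13 = 5, so 8^39 ≡ 5 (mod 13).

5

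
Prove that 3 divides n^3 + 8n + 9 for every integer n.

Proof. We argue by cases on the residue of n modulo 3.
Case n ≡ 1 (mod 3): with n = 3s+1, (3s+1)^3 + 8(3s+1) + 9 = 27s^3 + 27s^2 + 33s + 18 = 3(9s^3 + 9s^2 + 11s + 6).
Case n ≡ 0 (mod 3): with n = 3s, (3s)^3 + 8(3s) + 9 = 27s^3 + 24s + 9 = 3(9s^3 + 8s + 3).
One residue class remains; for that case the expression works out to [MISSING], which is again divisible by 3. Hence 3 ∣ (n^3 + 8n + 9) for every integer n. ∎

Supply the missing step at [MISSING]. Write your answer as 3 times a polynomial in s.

The residues treated are {1, 0}, so the missing case is n ≡ 2 (mod 3); write n = 3s+2.
Then (3s+2)^3 + 8(3s+2) + 9 = 27s^3 + 54s^2 + 60s + 33 = 3(9s^3 + 18s^2 + 20s + 11).

3(9s^3 + 18s^2 + 20s + 11)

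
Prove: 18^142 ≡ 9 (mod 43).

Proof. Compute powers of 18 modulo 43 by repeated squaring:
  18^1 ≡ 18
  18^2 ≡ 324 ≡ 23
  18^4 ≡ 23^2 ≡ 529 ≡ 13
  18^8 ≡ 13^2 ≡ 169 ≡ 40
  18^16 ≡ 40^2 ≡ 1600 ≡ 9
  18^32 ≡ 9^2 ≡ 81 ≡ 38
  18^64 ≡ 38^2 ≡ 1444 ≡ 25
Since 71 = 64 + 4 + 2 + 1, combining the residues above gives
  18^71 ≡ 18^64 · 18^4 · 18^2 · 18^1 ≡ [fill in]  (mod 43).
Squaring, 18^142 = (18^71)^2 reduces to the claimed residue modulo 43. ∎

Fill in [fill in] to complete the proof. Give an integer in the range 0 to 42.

3

Multiply the listed residues: 25 · 13 · 23 · 18 = 325 → 7475 → 134550.
Reducing modulo 43: 134550 = 3129·43 + 3, so 18^71 ≡ 3.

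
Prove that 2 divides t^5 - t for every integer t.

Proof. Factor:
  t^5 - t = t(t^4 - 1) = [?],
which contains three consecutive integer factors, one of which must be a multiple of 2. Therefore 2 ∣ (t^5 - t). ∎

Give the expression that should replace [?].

t^4 - 1 = (t^2 - 1)(t^2 + 1), and t^2 - 1 = (t-1)(t+1).
So t(t^4 - 1) = (t - 1)t(t + 1)(t^2 + 1).

(t - 1)t(t + 1)(t^2 + 1)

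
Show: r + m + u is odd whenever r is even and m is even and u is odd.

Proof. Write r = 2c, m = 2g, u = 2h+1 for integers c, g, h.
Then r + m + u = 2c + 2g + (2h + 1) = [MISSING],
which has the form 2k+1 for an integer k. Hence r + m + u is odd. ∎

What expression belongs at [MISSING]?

Expanding: 2c + 2g + (2h + 1) = 2c + 2g + 2h + 1.
Every term except the constant is even, so this is 2(c + g + h) + 1,
and c + g + h ∈ ℤ gives the required form.

2(c + g + h) + 1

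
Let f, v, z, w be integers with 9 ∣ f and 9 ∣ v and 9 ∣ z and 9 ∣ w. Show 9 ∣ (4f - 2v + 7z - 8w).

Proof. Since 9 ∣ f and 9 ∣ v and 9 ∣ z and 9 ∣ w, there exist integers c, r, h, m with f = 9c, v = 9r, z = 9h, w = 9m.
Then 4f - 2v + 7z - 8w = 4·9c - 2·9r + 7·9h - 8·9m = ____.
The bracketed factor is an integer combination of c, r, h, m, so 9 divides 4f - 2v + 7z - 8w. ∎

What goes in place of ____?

9(4c + 7h - 8m - 2r)

Pull the common 9 out of every term: 4·9c - 2·9r + 7·9h - 8·9m = 9(4c + 7h - 8m - 2r).
4c + 7h - 8m - 2r is an integer, which exhibits the divisibility.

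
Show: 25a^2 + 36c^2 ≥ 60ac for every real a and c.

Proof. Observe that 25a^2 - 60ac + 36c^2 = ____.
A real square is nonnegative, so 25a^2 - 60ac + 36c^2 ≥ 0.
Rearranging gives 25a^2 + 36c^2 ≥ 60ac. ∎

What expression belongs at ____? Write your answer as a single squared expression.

(5a - 6c)^2

25a^2 - 60ac + 36c^2 is a perfect-square trinomial: the outer terms are (5a)^2 and (6c)^2, and the cross term is -2·5a·6c.
So 25a^2 - 60ac + 36c^2 = (5a - 6c)^2 ≥ 0.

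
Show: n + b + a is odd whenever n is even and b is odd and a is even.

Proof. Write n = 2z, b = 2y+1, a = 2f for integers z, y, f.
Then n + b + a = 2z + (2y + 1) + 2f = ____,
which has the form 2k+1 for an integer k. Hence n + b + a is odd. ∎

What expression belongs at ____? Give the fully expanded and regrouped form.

2(f + y + z) + 1

2z + (2y + 1) + 2f = 2f + 2y + 2z + 1
= 2(f + y + z) + 1.
Since f + y + z is an integer, the sum is of the form 2k+1 for an integer k.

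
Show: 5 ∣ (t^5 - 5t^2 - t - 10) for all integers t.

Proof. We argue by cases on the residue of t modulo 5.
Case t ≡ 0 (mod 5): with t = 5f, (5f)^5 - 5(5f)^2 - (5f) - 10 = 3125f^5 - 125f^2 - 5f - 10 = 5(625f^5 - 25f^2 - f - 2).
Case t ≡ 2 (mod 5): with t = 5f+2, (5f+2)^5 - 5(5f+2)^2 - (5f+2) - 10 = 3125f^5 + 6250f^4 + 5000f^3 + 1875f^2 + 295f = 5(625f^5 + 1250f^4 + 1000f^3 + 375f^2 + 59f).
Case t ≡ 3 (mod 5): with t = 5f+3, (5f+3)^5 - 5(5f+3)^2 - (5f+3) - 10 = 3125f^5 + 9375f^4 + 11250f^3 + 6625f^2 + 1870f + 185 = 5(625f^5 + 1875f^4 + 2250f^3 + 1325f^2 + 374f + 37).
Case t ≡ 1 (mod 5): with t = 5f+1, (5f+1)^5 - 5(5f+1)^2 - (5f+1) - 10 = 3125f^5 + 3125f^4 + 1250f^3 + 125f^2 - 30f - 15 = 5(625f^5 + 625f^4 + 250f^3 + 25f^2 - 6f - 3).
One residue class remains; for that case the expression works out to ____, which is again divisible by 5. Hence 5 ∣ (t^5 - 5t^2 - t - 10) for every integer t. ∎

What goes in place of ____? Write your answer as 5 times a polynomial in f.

Only t ≡ 4 (mod 5) is unaccounted for. Put t = 5f+4:
(5f+4)^5 - 5(5f+4)^2 - (5f+4) - 10 expands to 3125f^5 + 12500f^4 + 20000f^3 + 15875f^2 + 6195f + 930,
and factoring out 5 leaves 5(625f^5 + 2500f^4 + 4000f^3 + 3175f^2 + 1239f + 186).

5(625f^5 + 2500f^4 + 4000f^3 + 3175f^2 + 1239f + 186)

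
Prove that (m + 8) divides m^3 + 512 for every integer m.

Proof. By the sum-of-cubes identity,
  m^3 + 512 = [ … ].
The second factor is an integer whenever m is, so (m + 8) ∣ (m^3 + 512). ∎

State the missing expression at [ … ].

(m + 8)(m^2 - 8m + 64)

Polynomial division of m^3 + 512 by m + 8 leaves remainder 0 and quotient m^2 - 8m + 64.
Hence m^3 + 512 = (m + 8)(m^2 - 8m + 64).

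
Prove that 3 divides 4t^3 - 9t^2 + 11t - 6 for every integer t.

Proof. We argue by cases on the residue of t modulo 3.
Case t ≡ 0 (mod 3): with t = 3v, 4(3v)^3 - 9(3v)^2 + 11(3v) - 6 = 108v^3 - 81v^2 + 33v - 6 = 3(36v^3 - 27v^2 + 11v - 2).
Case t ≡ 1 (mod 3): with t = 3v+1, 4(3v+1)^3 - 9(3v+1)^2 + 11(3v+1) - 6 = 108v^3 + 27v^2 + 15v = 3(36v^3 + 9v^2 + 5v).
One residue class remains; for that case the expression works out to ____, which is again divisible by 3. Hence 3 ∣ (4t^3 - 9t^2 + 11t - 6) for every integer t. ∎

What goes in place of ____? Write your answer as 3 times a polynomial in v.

Only t ≡ 2 (mod 3) is unaccounted for. Put t = 3v+2:
4(3v+2)^3 - 9(3v+2)^2 + 11(3v+2) - 6 expands to 108v^3 + 135v^2 + 69v + 12,
and factoring out 3 leaves 3(36v^3 + 45v^2 + 23v + 4).

3(36v^3 + 45v^2 + 23v + 4)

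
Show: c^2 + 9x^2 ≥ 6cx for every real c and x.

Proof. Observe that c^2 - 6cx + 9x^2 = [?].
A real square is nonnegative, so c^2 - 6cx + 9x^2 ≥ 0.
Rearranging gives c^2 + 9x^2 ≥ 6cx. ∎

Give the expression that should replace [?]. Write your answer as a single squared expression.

c^2 - 6cx + 9x^2 is a perfect-square trinomial: the outer terms are (c)^2 and (3x)^2, and the cross term is -2·c·3x.
So c^2 - 6cx + 9x^2 = (c - 3x)^2 ≥ 0.

(c - 3x)^2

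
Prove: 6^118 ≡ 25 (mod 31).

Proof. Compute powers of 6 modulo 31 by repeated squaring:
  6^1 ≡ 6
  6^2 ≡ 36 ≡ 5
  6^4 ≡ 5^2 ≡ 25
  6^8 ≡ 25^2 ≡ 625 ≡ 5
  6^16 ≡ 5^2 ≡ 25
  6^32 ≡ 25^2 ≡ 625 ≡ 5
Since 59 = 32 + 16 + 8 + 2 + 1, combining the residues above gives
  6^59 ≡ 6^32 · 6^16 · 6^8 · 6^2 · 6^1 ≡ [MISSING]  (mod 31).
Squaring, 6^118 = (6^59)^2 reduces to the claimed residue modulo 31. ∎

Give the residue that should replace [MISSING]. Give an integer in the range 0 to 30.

26

6^32 · 6^16 · 6^8 · 6^2 · 6^1 ≡ 5 · 25 · 5 · 5 · 6 = 18750.
18750 mod 31 = 26, so 6^59 ≡ 26 (mod 31).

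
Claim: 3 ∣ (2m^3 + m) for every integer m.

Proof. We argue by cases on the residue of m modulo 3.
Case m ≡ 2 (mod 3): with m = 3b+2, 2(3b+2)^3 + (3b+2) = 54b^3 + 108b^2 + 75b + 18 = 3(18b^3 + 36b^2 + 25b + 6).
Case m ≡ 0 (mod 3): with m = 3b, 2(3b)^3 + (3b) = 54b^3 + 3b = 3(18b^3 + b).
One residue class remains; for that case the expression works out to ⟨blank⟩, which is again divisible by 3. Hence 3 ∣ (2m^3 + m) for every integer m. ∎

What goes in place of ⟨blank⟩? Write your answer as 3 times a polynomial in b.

The residues treated are {2, 0}, so the missing case is m ≡ 1 (mod 3); write m = 3b+1.
Then 2(3b+1)^3 + (3b+1) = 54b^3 + 54b^2 + 21b + 3 = 3(18b^3 + 18b^2 + 7b + 1).

3(18b^3 + 18b^2 + 7b + 1)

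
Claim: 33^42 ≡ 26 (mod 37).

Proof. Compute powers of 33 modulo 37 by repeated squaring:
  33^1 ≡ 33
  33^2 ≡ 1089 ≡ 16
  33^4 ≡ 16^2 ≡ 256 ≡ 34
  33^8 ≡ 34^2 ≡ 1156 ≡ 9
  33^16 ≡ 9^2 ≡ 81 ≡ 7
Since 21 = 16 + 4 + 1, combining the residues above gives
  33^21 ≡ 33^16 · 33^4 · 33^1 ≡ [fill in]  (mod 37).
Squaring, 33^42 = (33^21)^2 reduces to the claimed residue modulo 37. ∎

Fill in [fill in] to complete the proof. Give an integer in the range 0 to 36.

33^16 · 33^4 · 33^1 ≡ 7 · 34 · 33 = 7854.
7854 mod 37 = 10, so 33^21 ≡ 10 (mod 37).

10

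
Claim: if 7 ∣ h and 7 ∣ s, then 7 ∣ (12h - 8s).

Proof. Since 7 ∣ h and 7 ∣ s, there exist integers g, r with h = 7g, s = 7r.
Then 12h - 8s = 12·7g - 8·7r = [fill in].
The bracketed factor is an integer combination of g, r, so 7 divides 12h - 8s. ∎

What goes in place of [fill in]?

7(12g - 8r)

Pull the common 7 out of every term: 12·7g - 8·7r = 7(12g - 8r).
12g - 8r is an integer, which exhibits the divisibility.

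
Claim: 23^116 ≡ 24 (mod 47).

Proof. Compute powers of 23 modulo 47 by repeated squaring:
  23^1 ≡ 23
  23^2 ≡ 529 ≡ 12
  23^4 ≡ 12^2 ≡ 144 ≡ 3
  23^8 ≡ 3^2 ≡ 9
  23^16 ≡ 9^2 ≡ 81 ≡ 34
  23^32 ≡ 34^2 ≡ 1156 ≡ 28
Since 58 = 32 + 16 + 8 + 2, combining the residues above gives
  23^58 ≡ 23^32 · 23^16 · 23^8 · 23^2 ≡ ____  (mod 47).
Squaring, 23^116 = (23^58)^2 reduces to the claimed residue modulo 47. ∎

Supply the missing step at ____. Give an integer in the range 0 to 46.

27

Multiply the listed residues: 28 · 34 · 9 · 12 = 952 → 8568 → 102816.
Reducing modulo 47: 102816 = 2187·47 + 27, so 23^58 ≡ 27.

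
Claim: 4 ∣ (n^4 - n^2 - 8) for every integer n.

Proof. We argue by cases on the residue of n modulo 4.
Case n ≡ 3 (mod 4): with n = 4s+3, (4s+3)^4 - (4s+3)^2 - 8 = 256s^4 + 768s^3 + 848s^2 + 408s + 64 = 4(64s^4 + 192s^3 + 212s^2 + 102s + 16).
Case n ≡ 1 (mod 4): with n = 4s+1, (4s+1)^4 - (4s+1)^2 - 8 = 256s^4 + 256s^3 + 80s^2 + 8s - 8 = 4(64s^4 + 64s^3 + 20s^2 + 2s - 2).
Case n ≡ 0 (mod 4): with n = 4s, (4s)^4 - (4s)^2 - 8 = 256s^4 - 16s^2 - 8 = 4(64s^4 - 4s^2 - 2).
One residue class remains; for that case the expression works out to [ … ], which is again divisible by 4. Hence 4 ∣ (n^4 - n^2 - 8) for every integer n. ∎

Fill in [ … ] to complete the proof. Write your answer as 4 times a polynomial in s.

The residues treated are {3, 1, 0}, so the missing case is n ≡ 2 (mod 4); write n = 4s+2.
Then (4s+2)^4 - (4s+2)^2 - 8 = 256s^4 + 512s^3 + 368s^2 + 112s + 4 = 4(64s^4 + 128s^3 + 92s^2 + 28s + 1).

4(64s^4 + 128s^3 + 92s^2 + 28s + 1)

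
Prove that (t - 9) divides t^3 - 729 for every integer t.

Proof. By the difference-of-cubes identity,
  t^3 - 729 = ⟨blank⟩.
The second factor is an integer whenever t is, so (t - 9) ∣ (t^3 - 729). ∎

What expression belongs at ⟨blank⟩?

(t - 9)(t^2 + 9t + 81)

Polynomial division of t^3 - 729 by t - 9 leaves remainder 0 and quotient t^2 + 9t + 81.
Hence t^3 - 729 = (t - 9)(t^2 + 9t + 81).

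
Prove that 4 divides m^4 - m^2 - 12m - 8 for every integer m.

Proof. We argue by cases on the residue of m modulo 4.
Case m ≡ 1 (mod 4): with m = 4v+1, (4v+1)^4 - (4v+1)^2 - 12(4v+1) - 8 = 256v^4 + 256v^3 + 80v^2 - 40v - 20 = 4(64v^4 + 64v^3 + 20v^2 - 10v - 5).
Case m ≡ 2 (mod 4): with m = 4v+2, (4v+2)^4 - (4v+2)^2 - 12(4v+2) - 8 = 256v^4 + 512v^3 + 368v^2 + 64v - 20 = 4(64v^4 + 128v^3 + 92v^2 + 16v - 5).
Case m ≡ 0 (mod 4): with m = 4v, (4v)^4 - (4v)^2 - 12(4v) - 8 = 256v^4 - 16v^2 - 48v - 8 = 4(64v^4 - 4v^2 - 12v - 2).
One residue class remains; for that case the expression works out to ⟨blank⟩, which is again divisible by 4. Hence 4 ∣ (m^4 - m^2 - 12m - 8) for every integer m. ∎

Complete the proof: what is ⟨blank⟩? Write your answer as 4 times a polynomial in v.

Only m ≡ 3 (mod 4) is unaccounted for. Put m = 4v+3:
(4v+3)^4 - (4v+3)^2 - 12(4v+3) - 8 expands to 256v^4 + 768v^3 + 848v^2 + 360v + 28,
and factoring out 4 leaves 4(64v^4 + 192v^3 + 212v^2 + 90v + 7).

4(64v^4 + 192v^3 + 212v^2 + 90v + 7)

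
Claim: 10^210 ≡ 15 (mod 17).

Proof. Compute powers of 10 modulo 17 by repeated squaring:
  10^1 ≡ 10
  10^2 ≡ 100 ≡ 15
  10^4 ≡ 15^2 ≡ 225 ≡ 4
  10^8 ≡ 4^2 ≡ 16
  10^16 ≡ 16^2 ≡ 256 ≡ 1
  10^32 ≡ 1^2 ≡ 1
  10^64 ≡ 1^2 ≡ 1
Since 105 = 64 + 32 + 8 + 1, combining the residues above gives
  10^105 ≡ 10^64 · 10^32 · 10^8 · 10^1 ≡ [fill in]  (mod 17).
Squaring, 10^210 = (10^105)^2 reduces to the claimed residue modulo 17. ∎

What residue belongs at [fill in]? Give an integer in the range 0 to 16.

7

Multiply the listed residues: 1 · 1 · 16 · 10 = 1 → 16 → 160.
Reducing modulo 17: 160 = 9·17 + 7, so 10^105 ≡ 7.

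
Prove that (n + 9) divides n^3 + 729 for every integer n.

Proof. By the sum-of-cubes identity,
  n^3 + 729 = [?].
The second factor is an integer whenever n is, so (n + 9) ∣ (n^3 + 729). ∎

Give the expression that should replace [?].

Polynomial division of n^3 + 729 by n + 9 leaves remainder 0 and quotient n^2 - 9n + 81.
Hence n^3 + 729 = (n + 9)(n^2 - 9n + 81).

(n + 9)(n^2 - 9n + 81)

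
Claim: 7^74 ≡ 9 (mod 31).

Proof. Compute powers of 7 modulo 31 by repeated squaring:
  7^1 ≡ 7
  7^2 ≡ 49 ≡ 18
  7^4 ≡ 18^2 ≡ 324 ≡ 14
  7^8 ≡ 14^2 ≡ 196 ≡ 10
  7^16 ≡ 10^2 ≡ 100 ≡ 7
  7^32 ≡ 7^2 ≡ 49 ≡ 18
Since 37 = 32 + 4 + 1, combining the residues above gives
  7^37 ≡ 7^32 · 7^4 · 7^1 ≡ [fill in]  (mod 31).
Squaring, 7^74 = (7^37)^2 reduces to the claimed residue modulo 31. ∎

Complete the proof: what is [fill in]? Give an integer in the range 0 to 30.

7^32 · 7^4 · 7^1 ≡ 18 · 14 · 7 = 1764.
1764 mod 31 = 28, so 7^37 ≡ 28 (mod 31).

28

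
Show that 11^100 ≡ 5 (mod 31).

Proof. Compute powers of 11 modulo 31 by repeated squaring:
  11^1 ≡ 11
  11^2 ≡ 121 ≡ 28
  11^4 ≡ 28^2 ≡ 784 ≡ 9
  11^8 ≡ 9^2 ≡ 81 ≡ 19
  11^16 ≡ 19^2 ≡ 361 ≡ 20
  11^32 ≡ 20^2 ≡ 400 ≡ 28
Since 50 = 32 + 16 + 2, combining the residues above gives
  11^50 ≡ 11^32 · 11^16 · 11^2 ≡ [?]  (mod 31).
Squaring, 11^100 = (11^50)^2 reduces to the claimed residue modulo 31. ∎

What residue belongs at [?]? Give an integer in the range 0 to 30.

Multiply the listed residues: 28 · 20 · 28 = 560 → 15680.
Reducing modulo 31: 15680 = 505·31 + 25, so 11^50 ≡ 25.

25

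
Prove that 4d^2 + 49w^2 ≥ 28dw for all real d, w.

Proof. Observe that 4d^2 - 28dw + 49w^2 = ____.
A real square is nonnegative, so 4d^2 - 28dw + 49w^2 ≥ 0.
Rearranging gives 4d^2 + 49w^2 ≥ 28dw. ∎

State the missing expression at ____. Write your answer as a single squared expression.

(2d - 7w)^2

The leading and trailing coefficients are 2^2 and 7^2, and 28 = 2·2·7, so the trinomial is (2d - 7w)^2.
Hence 4d^2 - 28dw + 49w^2 ≥ 0.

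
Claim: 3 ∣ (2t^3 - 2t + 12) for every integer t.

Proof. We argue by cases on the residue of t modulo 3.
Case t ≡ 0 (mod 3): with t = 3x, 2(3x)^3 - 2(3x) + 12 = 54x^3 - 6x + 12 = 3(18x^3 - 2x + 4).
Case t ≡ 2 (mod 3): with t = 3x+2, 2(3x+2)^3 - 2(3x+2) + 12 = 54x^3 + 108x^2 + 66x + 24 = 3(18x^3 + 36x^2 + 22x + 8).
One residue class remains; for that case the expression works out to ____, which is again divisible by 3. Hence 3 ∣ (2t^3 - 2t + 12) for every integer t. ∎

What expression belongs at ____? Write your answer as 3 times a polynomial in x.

Only t ≡ 1 (mod 3) is unaccounted for. Put t = 3x+1:
2(3x+1)^3 - 2(3x+1) + 12 expands to 54x^3 + 54x^2 + 12x + 12,
and factoring out 3 leaves 3(18x^3 + 18x^2 + 4x + 4).

3(18x^3 + 18x^2 + 4x + 4)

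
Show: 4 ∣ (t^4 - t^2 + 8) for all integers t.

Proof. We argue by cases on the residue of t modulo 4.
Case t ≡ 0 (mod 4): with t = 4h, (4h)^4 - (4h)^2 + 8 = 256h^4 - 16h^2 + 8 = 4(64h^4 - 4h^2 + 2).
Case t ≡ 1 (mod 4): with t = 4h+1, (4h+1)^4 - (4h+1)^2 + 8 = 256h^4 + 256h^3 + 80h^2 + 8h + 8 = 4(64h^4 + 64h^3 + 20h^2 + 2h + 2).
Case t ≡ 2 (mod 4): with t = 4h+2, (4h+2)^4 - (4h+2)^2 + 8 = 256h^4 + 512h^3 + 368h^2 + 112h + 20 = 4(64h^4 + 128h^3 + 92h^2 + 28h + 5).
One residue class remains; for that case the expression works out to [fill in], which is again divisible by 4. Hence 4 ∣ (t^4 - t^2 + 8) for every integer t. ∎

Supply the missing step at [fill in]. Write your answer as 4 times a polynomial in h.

The residues treated are {0, 1, 2}, so the missing case is t ≡ 3 (mod 4); write t = 4h+3.
Then (4h+3)^4 - (4h+3)^2 + 8 = 256h^4 + 768h^3 + 848h^2 + 408h + 80 = 4(64h^4 + 192h^3 + 212h^2 + 102h + 20).

4(64h^4 + 192h^3 + 212h^2 + 102h + 20)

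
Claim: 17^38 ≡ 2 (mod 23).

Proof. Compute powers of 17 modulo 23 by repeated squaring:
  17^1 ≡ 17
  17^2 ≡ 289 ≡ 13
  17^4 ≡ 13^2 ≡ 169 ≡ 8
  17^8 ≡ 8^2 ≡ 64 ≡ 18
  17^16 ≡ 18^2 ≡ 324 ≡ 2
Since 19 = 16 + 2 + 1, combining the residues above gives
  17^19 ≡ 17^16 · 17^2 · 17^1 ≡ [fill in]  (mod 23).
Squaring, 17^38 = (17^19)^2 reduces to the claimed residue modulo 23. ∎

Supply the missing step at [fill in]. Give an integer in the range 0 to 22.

5

17^16 · 17^2 · 17^1 ≡ 2 · 13 · 17 = 442.
442 mod 23 = 5, so 17^19 ≡ 5 (mod 23).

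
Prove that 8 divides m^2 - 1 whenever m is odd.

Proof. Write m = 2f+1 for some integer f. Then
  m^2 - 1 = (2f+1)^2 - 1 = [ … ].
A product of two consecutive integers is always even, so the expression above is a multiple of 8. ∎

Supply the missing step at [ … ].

(2f+1)^2 - 1 = 4f^2 + 4f + 1 - 1 = 4f^2 + 4f = 4f(f+1).
Since f and f+1 are consecutive, f(f+1) is even, and 4·(even) is a multiple of 8.

4f(f + 1)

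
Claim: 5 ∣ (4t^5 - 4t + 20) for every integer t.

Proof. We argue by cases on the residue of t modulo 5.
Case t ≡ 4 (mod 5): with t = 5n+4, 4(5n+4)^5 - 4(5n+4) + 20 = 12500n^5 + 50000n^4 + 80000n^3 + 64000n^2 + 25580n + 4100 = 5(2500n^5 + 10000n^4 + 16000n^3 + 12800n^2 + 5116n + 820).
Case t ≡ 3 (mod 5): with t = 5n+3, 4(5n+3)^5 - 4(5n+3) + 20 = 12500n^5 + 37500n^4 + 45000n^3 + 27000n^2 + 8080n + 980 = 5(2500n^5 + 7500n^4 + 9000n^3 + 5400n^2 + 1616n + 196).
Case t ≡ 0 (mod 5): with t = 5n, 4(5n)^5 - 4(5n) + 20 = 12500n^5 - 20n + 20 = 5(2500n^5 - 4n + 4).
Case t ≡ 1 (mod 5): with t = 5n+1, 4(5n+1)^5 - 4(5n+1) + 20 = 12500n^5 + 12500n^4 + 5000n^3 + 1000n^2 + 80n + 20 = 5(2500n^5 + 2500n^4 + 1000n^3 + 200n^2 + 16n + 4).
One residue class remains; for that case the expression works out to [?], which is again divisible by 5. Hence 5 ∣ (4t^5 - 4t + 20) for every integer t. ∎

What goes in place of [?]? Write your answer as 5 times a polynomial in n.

5(2500n^5 + 5000n^4 + 4000n^3 + 1600n^2 + 316n + 28)

Only t ≡ 2 (mod 5) is unaccounted for. Put t = 5n+2:
4(5n+2)^5 - 4(5n+2) + 20 expands to 12500n^5 + 25000n^4 + 20000n^3 + 8000n^2 + 1580n + 140,
and factoring out 5 leaves 5(2500n^5 + 5000n^4 + 4000n^3 + 1600n^2 + 316n + 28).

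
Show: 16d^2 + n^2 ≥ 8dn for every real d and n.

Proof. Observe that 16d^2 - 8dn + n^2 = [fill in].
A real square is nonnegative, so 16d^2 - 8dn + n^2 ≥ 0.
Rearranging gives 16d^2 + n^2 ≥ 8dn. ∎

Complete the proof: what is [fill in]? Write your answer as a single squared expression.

(4d - n)^2

The leading and trailing coefficients are 4^2 and 1^2, and 8 = 2·4·1, so the trinomial is (4d - n)^2.
Hence 16d^2 - 8dn + n^2 ≥ 0.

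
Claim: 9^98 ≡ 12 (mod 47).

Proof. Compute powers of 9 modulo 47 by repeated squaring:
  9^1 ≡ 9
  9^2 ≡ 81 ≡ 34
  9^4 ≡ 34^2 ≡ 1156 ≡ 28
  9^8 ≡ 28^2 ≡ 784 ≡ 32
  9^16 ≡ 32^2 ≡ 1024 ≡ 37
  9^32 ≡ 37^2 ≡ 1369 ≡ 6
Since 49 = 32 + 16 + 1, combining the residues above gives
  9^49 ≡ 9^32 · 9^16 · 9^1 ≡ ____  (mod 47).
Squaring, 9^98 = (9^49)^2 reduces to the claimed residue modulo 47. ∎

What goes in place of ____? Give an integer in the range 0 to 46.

9^32 · 9^16 · 9^1 ≡ 6 · 37 · 9 = 1998.
1998 mod 47 = 24, so 9^49 ≡ 24 (mod 47).

24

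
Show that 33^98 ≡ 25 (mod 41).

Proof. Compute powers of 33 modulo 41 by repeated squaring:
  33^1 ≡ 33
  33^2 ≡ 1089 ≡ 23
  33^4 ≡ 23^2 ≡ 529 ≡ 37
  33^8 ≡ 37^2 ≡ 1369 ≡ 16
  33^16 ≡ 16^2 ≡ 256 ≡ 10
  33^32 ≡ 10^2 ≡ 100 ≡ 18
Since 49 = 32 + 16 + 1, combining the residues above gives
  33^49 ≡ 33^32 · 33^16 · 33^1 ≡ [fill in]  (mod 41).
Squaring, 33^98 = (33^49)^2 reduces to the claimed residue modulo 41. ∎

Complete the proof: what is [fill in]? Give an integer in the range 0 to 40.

36

Multiply the listed residues: 18 · 10 · 33 = 180 → 5940.
Reducing modulo 41: 5940 = 144·41 + 36, so 33^49 ≡ 36.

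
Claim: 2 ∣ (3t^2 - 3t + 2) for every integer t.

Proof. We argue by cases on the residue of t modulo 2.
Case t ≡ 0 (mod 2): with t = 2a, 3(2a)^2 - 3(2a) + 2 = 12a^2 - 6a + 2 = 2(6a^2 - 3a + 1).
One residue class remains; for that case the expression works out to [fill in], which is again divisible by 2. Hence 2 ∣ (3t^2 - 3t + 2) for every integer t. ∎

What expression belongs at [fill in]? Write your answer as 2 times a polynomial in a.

Only t ≡ 1 (mod 2) is unaccounted for. Put t = 2a+1:
3(2a+1)^2 - 3(2a+1) + 2 expands to 12a^2 + 6a + 2,
and factoring out 2 leaves 2(6a^2 + 3a + 1).

2(6a^2 + 3a + 1)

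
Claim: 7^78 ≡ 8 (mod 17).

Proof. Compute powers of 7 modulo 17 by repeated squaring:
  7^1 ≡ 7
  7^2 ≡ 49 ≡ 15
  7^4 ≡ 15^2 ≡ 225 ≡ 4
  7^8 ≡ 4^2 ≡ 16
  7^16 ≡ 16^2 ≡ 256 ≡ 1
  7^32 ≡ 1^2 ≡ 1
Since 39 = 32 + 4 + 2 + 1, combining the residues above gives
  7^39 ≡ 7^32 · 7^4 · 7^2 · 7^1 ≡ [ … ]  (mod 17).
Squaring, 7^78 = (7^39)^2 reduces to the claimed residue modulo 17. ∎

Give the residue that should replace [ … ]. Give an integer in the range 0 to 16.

7^32 · 7^4 · 7^2 · 7^1 ≡ 1 · 4 · 15 · 7 = 420.
420 mod 17 = 12, so 7^39 ≡ 12 (mod 17).

12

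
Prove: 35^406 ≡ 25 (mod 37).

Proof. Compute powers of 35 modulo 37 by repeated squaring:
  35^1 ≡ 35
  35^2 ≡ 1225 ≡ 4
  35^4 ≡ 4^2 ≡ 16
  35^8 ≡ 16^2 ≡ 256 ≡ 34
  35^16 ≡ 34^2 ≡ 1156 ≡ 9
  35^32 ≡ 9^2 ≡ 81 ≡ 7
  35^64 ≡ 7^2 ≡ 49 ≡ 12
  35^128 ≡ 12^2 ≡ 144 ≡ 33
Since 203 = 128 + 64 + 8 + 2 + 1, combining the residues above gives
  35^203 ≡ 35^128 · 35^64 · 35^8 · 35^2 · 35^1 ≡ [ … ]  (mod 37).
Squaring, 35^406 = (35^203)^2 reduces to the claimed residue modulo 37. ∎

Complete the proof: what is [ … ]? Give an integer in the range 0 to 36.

Multiply the listed residues: 33 · 12 · 34 · 4 · 35 = 396 → 13464 → 53856 → 1884960.
Reducing modulo 37: 1884960 = 50944·37 + 32, so 35^203 ≡ 32.

32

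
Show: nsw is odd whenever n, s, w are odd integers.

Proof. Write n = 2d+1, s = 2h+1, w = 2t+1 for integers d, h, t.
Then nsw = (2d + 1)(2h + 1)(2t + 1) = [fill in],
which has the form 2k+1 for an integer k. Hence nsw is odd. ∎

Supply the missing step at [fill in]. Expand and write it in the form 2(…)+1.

2(4dht + 2dh + 2dt + d + 2ht + h + t) + 1

(2d + 1)(2h + 1)(2t + 1) = 8dht + 4dh + 4dt + 2d + 4ht + 2h + 2t + 1
= 2(4dht + 2dh + 2dt + d + 2ht + h + t) + 1.
Since 4dht + 2dh + 2dt + d + 2ht + h + t is an integer, the product is of the form 2k+1 for an integer k.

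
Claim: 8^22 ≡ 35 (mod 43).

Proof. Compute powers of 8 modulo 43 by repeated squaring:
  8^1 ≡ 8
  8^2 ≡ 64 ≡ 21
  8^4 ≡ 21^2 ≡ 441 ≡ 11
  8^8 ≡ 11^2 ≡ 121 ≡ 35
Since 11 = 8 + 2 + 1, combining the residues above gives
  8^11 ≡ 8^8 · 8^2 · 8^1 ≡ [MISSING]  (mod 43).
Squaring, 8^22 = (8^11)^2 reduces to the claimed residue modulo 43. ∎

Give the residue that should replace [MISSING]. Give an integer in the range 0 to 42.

Multiply the listed residues: 35 · 21 · 8 = 735 → 5880.
Reducing modulo 43: 5880 = 136·43 + 32, so 8^11 ≡ 32.

32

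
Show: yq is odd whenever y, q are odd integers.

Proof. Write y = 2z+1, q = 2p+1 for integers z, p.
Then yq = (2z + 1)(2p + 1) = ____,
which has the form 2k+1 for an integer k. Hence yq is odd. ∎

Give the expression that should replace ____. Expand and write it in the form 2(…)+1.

2(2pz + p + z) + 1

(2z + 1)(2p + 1) = 4pz + 2p + 2z + 1
= 2(2pz + p + z) + 1.
Since 2pz + p + z is an integer, the product is of the form 2k+1 for an integer k.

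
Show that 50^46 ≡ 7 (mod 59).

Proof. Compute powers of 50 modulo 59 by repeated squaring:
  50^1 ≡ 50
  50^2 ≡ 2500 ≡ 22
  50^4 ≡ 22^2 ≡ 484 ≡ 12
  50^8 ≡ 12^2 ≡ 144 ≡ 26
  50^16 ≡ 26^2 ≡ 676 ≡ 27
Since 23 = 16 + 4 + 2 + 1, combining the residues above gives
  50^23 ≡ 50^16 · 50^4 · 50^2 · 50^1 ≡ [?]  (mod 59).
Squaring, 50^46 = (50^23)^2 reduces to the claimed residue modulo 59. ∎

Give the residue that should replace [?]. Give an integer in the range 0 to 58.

Multiply the listed residues: 27 · 12 · 22 · 50 = 324 → 7128 → 356400.
Reducing modulo 59: 356400 = 6040·59 + 40, so 50^23 ≡ 40.

40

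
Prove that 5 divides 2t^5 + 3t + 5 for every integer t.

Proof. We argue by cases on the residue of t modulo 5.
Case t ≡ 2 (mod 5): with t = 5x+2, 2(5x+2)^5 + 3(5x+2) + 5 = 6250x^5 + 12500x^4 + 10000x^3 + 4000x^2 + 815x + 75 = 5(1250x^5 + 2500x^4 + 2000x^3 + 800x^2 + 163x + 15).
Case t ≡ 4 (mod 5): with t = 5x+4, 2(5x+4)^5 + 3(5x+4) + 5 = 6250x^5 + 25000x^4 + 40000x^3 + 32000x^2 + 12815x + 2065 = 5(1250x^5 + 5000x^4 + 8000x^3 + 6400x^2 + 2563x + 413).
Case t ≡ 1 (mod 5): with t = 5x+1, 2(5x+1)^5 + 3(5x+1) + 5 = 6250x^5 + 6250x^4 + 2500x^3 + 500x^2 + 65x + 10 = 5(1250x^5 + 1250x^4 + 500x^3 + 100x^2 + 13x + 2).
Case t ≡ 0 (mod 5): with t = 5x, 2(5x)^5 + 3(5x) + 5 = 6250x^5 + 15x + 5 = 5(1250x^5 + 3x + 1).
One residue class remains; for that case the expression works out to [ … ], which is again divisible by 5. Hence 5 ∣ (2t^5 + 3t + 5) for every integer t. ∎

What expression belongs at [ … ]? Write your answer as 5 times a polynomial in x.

5(1250x^5 + 3750x^4 + 4500x^3 + 2700x^2 + 813x + 100)

Only t ≡ 3 (mod 5) is unaccounted for. Put t = 5x+3:
2(5x+3)^5 + 3(5x+3) + 5 expands to 6250x^5 + 18750x^4 + 22500x^3 + 13500x^2 + 4065x + 500,
and factoring out 5 leaves 5(1250x^5 + 3750x^4 + 4500x^3 + 2700x^2 + 813x + 100).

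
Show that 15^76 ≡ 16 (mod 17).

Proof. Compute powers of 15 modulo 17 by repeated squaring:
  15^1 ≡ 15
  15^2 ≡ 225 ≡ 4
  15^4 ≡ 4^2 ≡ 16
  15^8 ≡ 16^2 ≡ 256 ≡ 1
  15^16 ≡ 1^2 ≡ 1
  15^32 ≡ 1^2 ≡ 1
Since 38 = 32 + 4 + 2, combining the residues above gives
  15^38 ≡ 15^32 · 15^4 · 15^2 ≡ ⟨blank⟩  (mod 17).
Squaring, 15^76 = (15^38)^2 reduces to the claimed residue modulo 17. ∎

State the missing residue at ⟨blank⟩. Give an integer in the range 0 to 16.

15^32 · 15^4 · 15^2 ≡ 1 · 16 · 4 = 64.
64 mod 17 = 13, so 15^38 ≡ 13 (mod 17).

13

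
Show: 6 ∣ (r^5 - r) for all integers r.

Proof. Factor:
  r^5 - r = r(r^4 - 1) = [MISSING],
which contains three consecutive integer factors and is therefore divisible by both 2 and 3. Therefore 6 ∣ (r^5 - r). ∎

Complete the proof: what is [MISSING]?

r^4 - 1 = (r^2 - 1)(r^2 + 1), and r^2 - 1 = (r-1)(r+1).
So r(r^4 - 1) = (r - 1)r(r + 1)(r^2 + 1).

(r - 1)r(r + 1)(r^2 + 1)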